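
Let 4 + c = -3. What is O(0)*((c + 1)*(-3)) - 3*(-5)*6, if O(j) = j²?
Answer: 90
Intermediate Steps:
c = -7 (c = -4 - 3 = -7)
O(0)*((c + 1)*(-3)) - 3*(-5)*6 = 0²*((-7 + 1)*(-3)) - 3*(-5)*6 = 0*(-6*(-3)) + 15*6 = 0*18 + 90 = 0 + 90 = 90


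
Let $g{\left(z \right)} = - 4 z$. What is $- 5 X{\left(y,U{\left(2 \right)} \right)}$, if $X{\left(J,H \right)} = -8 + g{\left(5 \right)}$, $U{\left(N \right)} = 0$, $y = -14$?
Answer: $140$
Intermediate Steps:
$X{\left(J,H \right)} = -28$ ($X{\left(J,H \right)} = -8 - 20 = -28$)
$- 5 X{\left(y,U{\left(2 \right)} \right)} = \left(-5\right) \left(-28\right) = 140$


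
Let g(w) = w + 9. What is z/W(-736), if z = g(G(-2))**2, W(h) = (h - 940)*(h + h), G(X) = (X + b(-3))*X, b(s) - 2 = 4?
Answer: 1/2467072 ≈ 4.0534e-7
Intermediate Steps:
b(s) = 6 (b(s) = 2 + 4 = 6)
G(X) = X*(6 + X) (G(X) = (X + 6)*X = (6 + X)*X = X*(6 + X))
g(w) = 9 + w
W(h) = 2*h*(-940 + h) (W(h) = (-940 + h)*(2*h) = 2*h*(-940 + h))
z = 1 (z = (9 - 2*(6 - 2))**2 = (9 - 2*4)**2 = (9 - 8)**2 = 1**2 = 1)
z/W(-736) = 1/(2*(-736)*(-940 - 736)) = 1/(2*(-736)*(-1676)) = 1/2467072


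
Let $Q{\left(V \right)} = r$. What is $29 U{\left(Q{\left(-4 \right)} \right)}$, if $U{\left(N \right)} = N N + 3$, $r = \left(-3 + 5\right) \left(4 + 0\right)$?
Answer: $1943$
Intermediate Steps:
$r = 8$ ($r = 2 \cdot 4 = 8$)
$Q{\left(V \right)} = 8$
$U{\left(N \right)} = 3 + N^{2}$ ($U{\left(N \right)} = N^{2} + 3 = 3 + N^{2}$)
$29 U{\left(Q{\left(-4 \right)} \right)} = 29 \left(3 + 8^{2}\right) = 29 \left(3 + 64\right) = 29 \cdot 67 = 1943$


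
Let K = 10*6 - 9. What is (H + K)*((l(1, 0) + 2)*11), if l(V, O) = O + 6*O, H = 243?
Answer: 6468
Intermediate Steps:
K = 51 (K = 60 - 9 = 51)
l(V, O) = 7*O
(H + K)*((l(1, 0) + 2)*11) = (243 + 51)*((7*0 + 2)*11) = 294*((0 + 2)*11) = 294*(2*11) = 294*22 = 6468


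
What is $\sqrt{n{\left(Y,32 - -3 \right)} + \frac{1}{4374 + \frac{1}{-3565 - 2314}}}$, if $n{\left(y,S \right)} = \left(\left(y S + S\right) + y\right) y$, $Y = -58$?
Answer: $\frac{\sqrt{78737457650735672705}}{25714745} \approx 345.07$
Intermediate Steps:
$n{\left(y,S \right)} = y \left(S + y + S y\right)$ ($n{\left(y,S \right)} = \left(\left(S y + S\right) + y\right) y = \left(\left(S + S y\right) + y\right) y = \left(S + y + S y\right) y = y \left(S + y + S y\right)$)
$\sqrt{n{\left(Y,32 - -3 \right)} + \frac{1}{4374 + \frac{1}{-3565 - 2314}}} = \sqrt{- 58 \left(\left(32 - -3\right) - 58 + \left(32 - -3\right) \left(-58\right)\right) + \frac{1}{4374 + \frac{1}{-3565 - 2314}}} = \sqrt{- 58 \left(\left(32 + 3\right) - 58 + \left(32 + 3\right) \left(-58\right)\right) + \frac{1}{4374 + \frac{1}{-5879}}} = \sqrt{- 58 \left(35 - 58 + 35 \left(-58\right)\right) + \frac{1}{4374 - \frac{1}{5879}}} = \sqrt{- 58 \left(35 - 58 - 2030\right) + \frac{1}{\frac{25714745}{5879}}} = \sqrt{\left(-58\right) \left(-2053\right) + \frac{5879}{25714745}} = \sqrt{119074 + \frac{5879}{25714745}} = \sqrt{\frac{3061957552009}{25714745}} = \frac{\sqrt{78737457650735672705}}{25714745}$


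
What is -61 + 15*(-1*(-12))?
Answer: 119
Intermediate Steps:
-61 + 15*(-1*(-12)) = -61 + 15*12 = -61 + 180 = 119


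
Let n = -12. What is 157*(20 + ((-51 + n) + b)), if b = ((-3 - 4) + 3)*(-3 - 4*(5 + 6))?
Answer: 22765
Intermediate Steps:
b = 188 (b = (-7 + 3)*(-3 - 4*11) = -4*(-3 - 44) = -4*(-47) = 188)
157*(20 + ((-51 + n) + b)) = 157*(20 + ((-51 - 12) + 188)) = 157*(20 + (-63 + 188)) = 157*(20 + 125) = 157*145 = 22765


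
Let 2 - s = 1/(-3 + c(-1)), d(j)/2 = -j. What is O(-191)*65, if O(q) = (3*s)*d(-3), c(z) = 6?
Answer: 1950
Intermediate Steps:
d(j) = -2*j (d(j) = 2*(-j) = -2*j)
s = 5/3 (s = 2 - 1/(-3 + 6) = 2 - 1/3 = 2 - 1*⅓ = 2 - ⅓ = 5/3 ≈ 1.6667)
O(q) = 30 (O(q) = (3*(5/3))*(-2*(-3)) = 5*6 = 30)
O(-191)*65 = 30*65 = 1950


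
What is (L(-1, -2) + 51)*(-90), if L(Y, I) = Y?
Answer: -4500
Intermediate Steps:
(L(-1, -2) + 51)*(-90) = (-1 + 51)*(-90) = 50*(-90) = -4500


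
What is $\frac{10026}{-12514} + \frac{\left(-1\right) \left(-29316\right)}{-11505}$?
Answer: $- \frac{80368259}{23995595} \approx -3.3493$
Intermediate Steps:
$\frac{10026}{-12514} + \frac{\left(-1\right) \left(-29316\right)}{-11505} = 10026 \left(- \frac{1}{12514}\right) + 29316 \left(- \frac{1}{11505}\right) = - \frac{5013}{6257} - \frac{9772}{3835} = - \frac{80368259}{23995595}$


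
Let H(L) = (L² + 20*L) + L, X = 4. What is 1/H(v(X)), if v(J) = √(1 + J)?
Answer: -1/436 + 21*√5/2180 ≈ 0.019247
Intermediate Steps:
H(L) = L² + 21*L
1/H(v(X)) = 1/(√(1 + 4)*(21 + √(1 + 4))) = 1/(√5*(21 + √5)) = √5/(5*(21 + √5))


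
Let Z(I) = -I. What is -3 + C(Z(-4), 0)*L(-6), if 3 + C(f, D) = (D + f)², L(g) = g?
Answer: -81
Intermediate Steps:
C(f, D) = -3 + (D + f)²
-3 + C(Z(-4), 0)*L(-6) = -3 + (-3 + (0 - 1*(-4))²)*(-6) = -3 + (-3 + (0 + 4)²)*(-6) = -3 + (-3 + 4²)*(-6) = -3 + (-3 + 16)*(-6) = -3 + 13*(-6) = -3 - 78 = -81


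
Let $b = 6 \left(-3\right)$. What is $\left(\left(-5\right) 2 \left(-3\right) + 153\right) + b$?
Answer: $165$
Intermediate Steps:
$b = -18$
$\left(\left(-5\right) 2 \left(-3\right) + 153\right) + b = \left(\left(-5\right) 2 \left(-3\right) + 153\right) - 18 = \left(\left(-10\right) \left(-3\right) + 153\right) - 18 = \left(30 + 153\right) - 18 = 183 - 18 = 165$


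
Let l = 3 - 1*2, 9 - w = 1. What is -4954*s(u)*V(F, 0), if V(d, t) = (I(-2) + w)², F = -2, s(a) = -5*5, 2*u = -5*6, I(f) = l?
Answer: 10031850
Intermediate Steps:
w = 8 (w = 9 - 1*1 = 9 - 1 = 8)
l = 1 (l = 3 - 2 = 1)
I(f) = 1
u = -15 (u = (-5*6)/2 = (½)*(-30) = -15)
s(a) = -25
V(d, t) = 81 (V(d, t) = (1 + 8)² = 9² = 81)
-4954*s(u)*V(F, 0) = -(-123850)*81 = -4954*(-2025) = 10031850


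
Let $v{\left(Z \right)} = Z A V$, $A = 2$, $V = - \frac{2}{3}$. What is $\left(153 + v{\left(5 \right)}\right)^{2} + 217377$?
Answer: $\frac{2149114}{9} \approx 2.3879 \cdot 10^{5}$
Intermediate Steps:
$V = - \frac{2}{3}$ ($V = \left(-2\right) \frac{1}{3} = - \frac{2}{3} \approx -0.66667$)
$v{\left(Z \right)} = - \frac{4 Z}{3}$ ($v{\left(Z \right)} = Z 2 \left(- \frac{2}{3}\right) = 2 Z \left(- \frac{2}{3}\right) = - \frac{4 Z}{3}$)
$\left(153 + v{\left(5 \right)}\right)^{2} + 217377 = \left(153 - \frac{20}{3}\right)^{2} + 217377 = \left(\frac{439}{3}\right)^{2} + 217377 = \frac{192721}{9} + 217377 = \frac{2149114}{9}$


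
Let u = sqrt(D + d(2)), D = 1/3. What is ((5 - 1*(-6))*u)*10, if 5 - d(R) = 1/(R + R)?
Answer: 55*sqrt(183)/3 ≈ 248.01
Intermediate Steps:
D = 1/3 ≈ 0.33333
d(R) = 5 - 1/(2*R) (d(R) = 5 - 1/(R + R) = 5 - 1/(2*R))
u = sqrt(183)/6 (u = sqrt(1/3 + (5 - 1/2/2)) = sqrt(1/3 + (5 - 1/2*1/2)) = sqrt(1/3 + (5 - 1/4)) = sqrt(1/3 + 19/4) = sqrt(61/12) = sqrt(183)/6 ≈ 2.2546)
((5 - 1*(-6))*u)*10 = ((5 - 1*(-6))*(sqrt(183)/6))*10 = ((5 + 6)*(sqrt(183)/6))*10 = (11*(sqrt(183)/6))*10 = (11*sqrt(183)/6)*10 = 55*sqrt(183)/3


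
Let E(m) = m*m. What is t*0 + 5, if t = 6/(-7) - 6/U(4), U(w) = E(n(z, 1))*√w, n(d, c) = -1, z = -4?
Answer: 5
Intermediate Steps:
E(m) = m²
U(w) = √w (U(w) = (-1)²*√w = 1*√w = √w)
t = -27/7 (t = 6/(-7) - 6/(√4) = 6*(-⅐) - 6/2 = -6/7 - 6*½ = -6/7 - 3 = -27/7 ≈ -3.8571)
t*0 + 5 = -27/7*0 + 5 = 0 + 5 = 5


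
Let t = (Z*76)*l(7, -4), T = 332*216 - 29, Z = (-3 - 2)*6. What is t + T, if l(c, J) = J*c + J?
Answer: 144643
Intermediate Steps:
Z = -30 (Z = -5*6 = -30)
l(c, J) = J + J*c
T = 71683 (T = 71712 - 29 = 71683)
t = 72960 (t = (-30*76)*(-4*(1 + 7)) = -(-9120)*8 = -2280*(-32) = 72960)
t + T = 72960 + 71683 = 144643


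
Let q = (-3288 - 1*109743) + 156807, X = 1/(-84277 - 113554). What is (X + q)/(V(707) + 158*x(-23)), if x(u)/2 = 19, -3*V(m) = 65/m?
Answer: 18368389942455/2519262845189 ≈ 7.2912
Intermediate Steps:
X = -1/197831 (X = 1/(-197831) = -1/197831 ≈ -5.0548e-6)
V(m) = -65/(3*m)
x(u) = 38 (x(u) = 2*19 = 38)
q = 43776 (q = (-3288 - 109743) + 156807 = -113031 + 156807 = 43776)
(X + q)/(V(707) + 158*x(-23)) = (-1/197831 + 43776)/(-65/3/707 + 158*38) = 8660249855/(197831*(-65/3*1/707 + 6004)) = 8660249855/(197831*(-65/2121 + 6004)) = 8660249855/(197831*(12734419/2121)) = (8660249855/197831)*(2121/12734419) = 18368389942455/2519262845189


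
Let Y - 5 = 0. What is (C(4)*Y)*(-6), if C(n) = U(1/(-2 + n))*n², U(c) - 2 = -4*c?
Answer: 0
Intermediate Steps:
U(c) = 2 - 4*c
Y = 5 (Y = 5 + 0 = 5)
C(n) = n²*(2 - 4/(-2 + n)) (C(n) = (2 - 4/(-2 + n))*n² = n²*(2 - 4/(-2 + n)))
(C(4)*Y)*(-6) = ((2*4²*(-4 + 4)/(-2 + 4))*5)*(-6) = ((2*16*0/2)*5)*(-6) = ((2*16*(½)*0)*5)*(-6) = (0*5)*(-6) = 0*(-6) = 0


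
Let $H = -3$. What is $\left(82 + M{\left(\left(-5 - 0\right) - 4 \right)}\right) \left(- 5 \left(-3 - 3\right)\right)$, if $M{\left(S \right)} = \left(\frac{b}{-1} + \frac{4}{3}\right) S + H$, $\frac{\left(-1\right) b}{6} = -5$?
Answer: $10110$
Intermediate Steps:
$b = 30$ ($b = \left(-6\right) \left(-5\right) = 30$)
$M{\left(S \right)} = -3 - \frac{86 S}{3}$ ($M{\left(S \right)} = \left(\frac{30}{-1} + \frac{4}{3}\right) S - 3 = \left(30 \left(-1\right) + 4 \cdot \frac{1}{3}\right) S - 3 = \left(-30 + \frac{4}{3}\right) S - 3 = - \frac{86 S}{3} - 3 = -3 - \frac{86 S}{3}$)
$\left(82 + M{\left(\left(-5 - 0\right) - 4 \right)}\right) \left(- 5 \left(-3 - 3\right)\right) = \left(82 - \left(3 + \frac{86 \left(\left(-5 - 0\right) - 4\right)}{3}\right)\right) \left(- 5 \left(-3 - 3\right)\right) = \left(82 - \left(3 + \frac{86 \left(\left(-5 + 0\right) - 4\right)}{3}\right)\right) \left(\left(-5\right) \left(-6\right)\right) = \left(82 - \left(3 + \frac{86 \left(-5 - 4\right)}{3}\right)\right) 30 = \left(82 - -255\right) 30 = \left(82 + \left(-3 + 258\right)\right) 30 = \left(82 + 255\right) 30 = 337 \cdot 30 = 10110$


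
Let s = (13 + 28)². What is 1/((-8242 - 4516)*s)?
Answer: -1/21446198 ≈ -4.6628e-8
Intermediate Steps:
s = 1681 (s = 41² = 1681)
1/((-8242 - 4516)*s) = 1/(-8242 - 4516*1681) = (1/1681)/(-12758) = -1/12758*1/1681 = -1/21446198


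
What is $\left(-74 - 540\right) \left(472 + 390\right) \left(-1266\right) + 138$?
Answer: $670053426$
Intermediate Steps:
$\left(-74 - 540\right) \left(472 + 390\right) \left(-1266\right) + 138 = \left(-614\right) 862 \left(-1266\right) + 138 = \left(-529268\right) \left(-1266\right) + 138 = 670053288 + 138 = 670053426$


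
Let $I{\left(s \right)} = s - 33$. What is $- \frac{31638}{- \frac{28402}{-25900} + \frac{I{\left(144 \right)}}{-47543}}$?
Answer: $- \frac{19478942370300}{673720693} \approx -28913.0$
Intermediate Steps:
$I{\left(s \right)} = -33 + s$
$- \frac{31638}{- \frac{28402}{-25900} + \frac{I{\left(144 \right)}}{-47543}} = - \frac{31638}{- \frac{28402}{-25900} + \frac{-33 + 144}{-47543}} = - \frac{31638}{\left(-28402\right) \left(- \frac{1}{25900}\right) + 111 \left(- \frac{1}{47543}\right)} = - \frac{31638}{\frac{14201}{12950} - \frac{111}{47543}} = - \frac{31638}{\frac{673720693}{615681850}} = \left(-31638\right) \frac{615681850}{673720693} = - \frac{19478942370300}{673720693}$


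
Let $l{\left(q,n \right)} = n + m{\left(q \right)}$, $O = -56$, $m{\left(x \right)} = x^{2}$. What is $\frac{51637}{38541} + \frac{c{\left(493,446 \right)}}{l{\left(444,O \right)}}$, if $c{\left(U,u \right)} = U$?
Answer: $\frac{10195620673}{7595660280} \approx 1.3423$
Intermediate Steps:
$l{\left(q,n \right)} = n + q^{2}$
$\frac{51637}{38541} + \frac{c{\left(493,446 \right)}}{l{\left(444,O \right)}} = \frac{51637}{38541} + \frac{493}{-56 + 444^{2}} = 51637 \cdot \frac{1}{38541} + \frac{493}{-56 + 197136} = \frac{51637}{38541} + \frac{493}{197080} = \frac{10195620673}{7595660280}$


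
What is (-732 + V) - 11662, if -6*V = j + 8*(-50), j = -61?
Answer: -73903/6 ≈ -12317.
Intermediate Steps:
V = 461/6 (V = -(-61 + 8*(-50))/6 = -(-61 - 400)/6 = -1/6*(-461) = 461/6 ≈ 76.833)
(-732 + V) - 11662 = (-732 + 461/6) - 11662 = -3931/6 - 11662 = -73903/6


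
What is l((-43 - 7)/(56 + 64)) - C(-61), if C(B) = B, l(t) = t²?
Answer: 8809/144 ≈ 61.174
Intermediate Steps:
l((-43 - 7)/(56 + 64)) - C(-61) = ((-43 - 7)/(56 + 64))² - 1*(-61) = (-50/120)² + 61 = (-50*1/120)² + 61 = (-5/12)² + 61 = 25/144 + 61 = 8809/144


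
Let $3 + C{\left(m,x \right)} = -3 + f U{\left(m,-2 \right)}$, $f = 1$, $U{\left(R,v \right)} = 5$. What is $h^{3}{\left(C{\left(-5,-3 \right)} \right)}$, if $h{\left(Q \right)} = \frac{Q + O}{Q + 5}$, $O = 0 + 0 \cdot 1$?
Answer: $- \frac{1}{64} \approx -0.015625$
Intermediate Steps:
$O = 0$ ($O = 0 + 0 = 0$)
$C{\left(m,x \right)} = -1$ ($C{\left(m,x \right)} = -3 + \left(-3 + 1 \cdot 5\right) = -3 + \left(-3 + 5\right) = -3 + 2 = -1$)
$h{\left(Q \right)} = \frac{Q}{5 + Q}$ ($h{\left(Q \right)} = \frac{Q + 0}{Q + 5} = \frac{Q}{5 + Q}$)
$h^{3}{\left(C{\left(-5,-3 \right)} \right)} = \left(- \frac{1}{5 - 1}\right)^{3} = \left(- \frac{1}{4}\right)^{3} = - \frac{1}{64}$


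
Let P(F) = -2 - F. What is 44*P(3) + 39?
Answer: -181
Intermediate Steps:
44*P(3) + 39 = 44*(-2 - 1*3) + 39 = 44*(-2 - 3) + 39 = 44*(-5) + 39 = -220 + 39 = -181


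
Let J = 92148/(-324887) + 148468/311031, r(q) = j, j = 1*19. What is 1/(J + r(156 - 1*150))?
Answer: 101049928497/1939523079971 ≈ 0.052100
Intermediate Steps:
j = 19
r(q) = 19
J = 19574438528/101049928497 (J = 92148*(-1/324887) + 148468*(1/311031) = -92148/324887 + 148468/311031 = 19574438528/101049928497 ≈ 0.19371)
1/(J + r(156 - 1*150)) = 1/(19574438528/101049928497 + 19) = 1/(1939523079971/101049928497) = 101049928497/1939523079971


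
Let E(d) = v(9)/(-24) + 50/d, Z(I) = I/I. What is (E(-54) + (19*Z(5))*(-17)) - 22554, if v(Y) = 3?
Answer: -4941659/216 ≈ -22878.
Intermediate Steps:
Z(I) = 1
E(d) = -⅛ + 50/d (E(d) = 3/(-24) + 50/d = 3*(-1/24) + 50/d = -⅛ + 50/d)
(E(-54) + (19*Z(5))*(-17)) - 22554 = ((⅛)*(400 - 1*(-54))/(-54) + (19*1)*(-17)) - 22554 = ((⅛)*(-1/54)*(400 + 54) + 19*(-17)) - 22554 = ((⅛)*(-1/54)*454 - 323) - 22554 = (-227/216 - 323) - 22554 = -69995/216 - 22554 = -4941659/216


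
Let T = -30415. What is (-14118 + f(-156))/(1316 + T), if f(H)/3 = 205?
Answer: 1929/4157 ≈ 0.46404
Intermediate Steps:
f(H) = 615 (f(H) = 3*205 = 615)
(-14118 + f(-156))/(1316 + T) = (-14118 + 615)/(1316 - 30415) = -13503/(-29099) = -13503*(-1/29099) = 1929/4157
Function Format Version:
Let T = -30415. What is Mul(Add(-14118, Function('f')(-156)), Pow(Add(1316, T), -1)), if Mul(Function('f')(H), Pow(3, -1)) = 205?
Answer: Rational(1929, 4157) ≈ 0.46404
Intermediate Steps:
Function('f')(H) = 615 (Function('f')(H) = Mul(3, 205) = 615)
Mul(Add(-14118, Function('f')(-156)), Pow(Add(1316, T), -1)) = Mul(Add(-14118, 615), Pow(Add(1316, -30415), -1)) = Mul(-13503, Pow(-29099, -1)) = Mul(-13503, Rational(-1, 29099)) = Rational(1929, 4157)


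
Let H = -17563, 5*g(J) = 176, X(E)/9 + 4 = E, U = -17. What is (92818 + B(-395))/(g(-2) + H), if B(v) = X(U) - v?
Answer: -155040/29213 ≈ -5.3072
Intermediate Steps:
X(E) = -36 + 9*E
g(J) = 176/5 (g(J) = (⅕)*176 = 176/5)
B(v) = -189 - v (B(v) = (-36 + 9*(-17)) - v = (-36 - 153) - v = -189 - v)
(92818 + B(-395))/(g(-2) + H) = (92818 + (-189 - 1*(-395)))/(176/5 - 17563) = (92818 + (-189 + 395))/(-87639/5) = (92818 + 206)*(-5/87639) = 93024*(-5/87639) = -155040/29213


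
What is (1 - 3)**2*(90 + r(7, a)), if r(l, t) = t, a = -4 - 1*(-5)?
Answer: 364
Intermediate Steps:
a = 1 (a = -4 + 5 = 1)
(1 - 3)**2*(90 + r(7, a)) = (1 - 3)**2*(90 + 1) = (-2)**2*91 = 4*91 = 364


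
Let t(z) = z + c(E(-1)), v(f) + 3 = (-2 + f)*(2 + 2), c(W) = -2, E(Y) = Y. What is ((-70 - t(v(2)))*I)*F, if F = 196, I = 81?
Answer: -1031940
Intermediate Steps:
v(f) = -11 + 4*f (v(f) = -3 + (-2 + f)*(2 + 2) = -3 + (-2 + f)*4 = -3 + (-8 + 4*f) = -11 + 4*f)
t(z) = -2 + z (t(z) = z - 2 = -2 + z)
((-70 - t(v(2)))*I)*F = ((-70 - (-2 + (-11 + 4*2)))*81)*196 = ((-70 - (-2 + (-11 + 8)))*81)*196 = ((-70 - (-2 - 3))*81)*196 = ((-70 - 1*(-5))*81)*196 = ((-70 + 5)*81)*196 = -65*81*196 = -5265*196 = -1031940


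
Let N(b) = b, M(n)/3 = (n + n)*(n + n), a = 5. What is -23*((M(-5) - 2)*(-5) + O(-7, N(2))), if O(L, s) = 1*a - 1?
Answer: 34178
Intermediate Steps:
M(n) = 12*n² (M(n) = 3*((n + n)*(n + n)) = 3*((2*n)*(2*n)) = 3*(4*n²) = 12*n²)
O(L, s) = 4 (O(L, s) = 1*5 - 1 = 5 - 1 = 4)
-23*((M(-5) - 2)*(-5) + O(-7, N(2))) = -23*((12*(-5)² - 2)*(-5) + 4) = -23*((12*25 - 2)*(-5) + 4) = -23*((300 - 2)*(-5) + 4) = -23*(298*(-5) + 4) = -23*(-1490 + 4) = -23*(-1486) = 34178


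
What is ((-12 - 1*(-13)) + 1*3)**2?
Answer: 16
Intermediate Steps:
((-12 - 1*(-13)) + 1*3)**2 = ((-12 + 13) + 3)**2 = (1 + 3)**2 = 4**2 = 16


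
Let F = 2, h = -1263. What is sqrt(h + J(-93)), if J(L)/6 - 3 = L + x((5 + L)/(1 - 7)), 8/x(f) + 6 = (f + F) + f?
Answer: I*sqrt(650199)/19 ≈ 42.439*I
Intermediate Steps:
x(f) = 8/(-4 + 2*f) (x(f) = 8/(-6 + ((f + 2) + f)) = 8/(-6 + ((2 + f) + f)) = 8/(-6 + (2 + 2*f)) = 8/(-4 + 2*f))
J(L) = 18 + 6*L + 24/(-17/6 - L/6) (J(L) = 18 + 6*(L + 4/(-2 + (5 + L)/(1 - 7))) = 18 + 6*(L + 4/(-2 + (5 + L)/(-6))) = 18 + 6*(L + 4/(-2 + (5 + L)*(-1/6))) = 18 + 6*(L + 4/(-2 + (-5/6 - L/6))) = 18 + 6*(L + 4/(-17/6 - L/6)) = 18 + (6*L + 24/(-17/6 - L/6)) = 18 + 6*L + 24/(-17/6 - L/6))
sqrt(h + J(-93)) = sqrt(-1263 + 6*(-24 + (3 - 93)*(17 - 93))/(17 - 93)) = sqrt(-1263 + 6*(-24 - 90*(-76))/(-76)) = sqrt(-1263 + 6*(-1/76)*(-24 + 6840)) = sqrt(-1263 + 6*(-1/76)*6816) = sqrt(-1263 - 10224/19) = sqrt(-34221/19) = I*sqrt(650199)/19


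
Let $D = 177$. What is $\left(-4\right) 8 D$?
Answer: $-5664$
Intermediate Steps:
$\left(-4\right) 8 D = \left(-4\right) 8 \cdot 177 = \left(-32\right) 177 = -5664$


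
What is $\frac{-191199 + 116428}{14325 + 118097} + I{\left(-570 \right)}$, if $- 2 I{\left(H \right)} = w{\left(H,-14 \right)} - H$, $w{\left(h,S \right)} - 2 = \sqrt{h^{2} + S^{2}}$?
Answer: $- \frac{37947463}{132422} - \sqrt{81274} \approx -571.65$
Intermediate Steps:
$w{\left(h,S \right)} = 2 + \sqrt{S^{2} + h^{2}}$ ($w{\left(h,S \right)} = 2 + \sqrt{h^{2} + S^{2}} = 2 + \sqrt{S^{2} + h^{2}}$)
$I{\left(H \right)} = -1 + \frac{H}{2} - \frac{\sqrt{196 + H^{2}}}{2}$ ($I{\left(H \right)} = - \frac{\left(2 + \sqrt{\left(-14\right)^{2} + H^{2}}\right) - H}{2} = - \frac{\left(2 + \sqrt{196 + H^{2}}\right) - H}{2} = - \frac{2 + \sqrt{196 + H^{2}} - H}{2} = -1 + \frac{H}{2} - \frac{\sqrt{196 + H^{2}}}{2}$)
$\frac{-191199 + 116428}{14325 + 118097} + I{\left(-570 \right)} = \frac{-191199 + 116428}{14325 + 118097} - \left(286 + \frac{\sqrt{196 + \left(-570\right)^{2}}}{2}\right) = - \frac{74771}{132422} - \left(286 + \frac{\sqrt{196 + 324900}}{2}\right) = \left(-74771\right) \frac{1}{132422} - \left(286 + \sqrt{81274}\right) = - \frac{74771}{132422} - \left(286 + \frac{1}{2} \cdot 2 \sqrt{81274}\right) = - \frac{74771}{132422} - \left(286 + \sqrt{81274}\right) = - \frac{37947463}{132422} - \sqrt{81274}$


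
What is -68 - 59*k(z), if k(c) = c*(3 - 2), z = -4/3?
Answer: 32/3 ≈ 10.667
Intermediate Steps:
z = -4/3 (z = -4*⅓ = -4/3 ≈ -1.3333)
k(c) = c (k(c) = c*1 = c)
-68 - 59*k(z) = -68 - 59*(-4/3) = -68 + 236/3 = 32/3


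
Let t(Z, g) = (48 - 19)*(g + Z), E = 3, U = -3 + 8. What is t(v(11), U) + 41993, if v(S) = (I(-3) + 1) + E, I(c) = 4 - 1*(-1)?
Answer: 42399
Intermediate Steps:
U = 5
I(c) = 5 (I(c) = 4 + 1 = 5)
v(S) = 9 (v(S) = (5 + 1) + 3 = 6 + 3 = 9)
t(Z, g) = 29*Z + 29*g (t(Z, g) = 29*(Z + g) = 29*Z + 29*g)
t(v(11), U) + 41993 = (29*9 + 29*5) + 41993 = (261 + 145) + 41993 = 406 + 41993 = 42399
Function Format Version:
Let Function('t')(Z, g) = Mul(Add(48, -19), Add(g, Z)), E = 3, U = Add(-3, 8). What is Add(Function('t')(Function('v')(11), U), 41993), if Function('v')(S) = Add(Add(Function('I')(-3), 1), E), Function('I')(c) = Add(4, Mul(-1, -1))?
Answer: 42399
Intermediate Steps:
U = 5
Function('I')(c) = 5 (Function('I')(c) = Add(4, 1) = 5)
Function('v')(S) = 9 (Function('v')(S) = Add(Add(5, 1), 3) = Add(6, 3) = 9)
Function('t')(Z, g) = Add(Mul(29, Z), Mul(29, g)) (Function('t')(Z, g) = Mul(29, Add(Z, g)) = Add(Mul(29, Z), Mul(29, g)))
Add(Function('t')(Function('v')(11), U), 41993) = Add(Add(Mul(29, 9), Mul(29, 5)), 41993) = Add(Add(261, 145), 41993) = Add(406, 41993) = 42399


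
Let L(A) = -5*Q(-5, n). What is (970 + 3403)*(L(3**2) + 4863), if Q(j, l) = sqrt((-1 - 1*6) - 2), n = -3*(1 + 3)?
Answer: 21265899 - 65595*I ≈ 2.1266e+7 - 65595.0*I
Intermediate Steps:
n = -12 (n = -3*4 = -12)
Q(j, l) = 3*I (Q(j, l) = sqrt((-1 - 6) - 2) = sqrt(-7 - 2) = sqrt(-9) = 3*I)
L(A) = -15*I
(970 + 3403)*(L(3**2) + 4863) = (970 + 3403)*(-15*I + 4863) = 4373*(4863 - 15*I) = 21265899 - 65595*I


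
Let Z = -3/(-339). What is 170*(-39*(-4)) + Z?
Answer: 2996761/113 ≈ 26520.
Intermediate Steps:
Z = 1/113 (Z = -3*(-1/339) = 1/113 ≈ 0.0088496)
170*(-39*(-4)) + Z = 170*(-39*(-4)) + 1/113 = 170*156 + 1/113 = 26520 + 1/113 = 2996761/113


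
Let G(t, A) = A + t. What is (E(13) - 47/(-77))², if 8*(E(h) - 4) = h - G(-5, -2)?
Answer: 1199025/23716 ≈ 50.558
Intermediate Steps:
E(h) = 39/8 + h/8 (E(h) = 4 + (h - (-2 - 5))/8 = 4 + (h - 1*(-7))/8 = 4 + (h + 7)/8 = 4 + (7 + h)/8 = 4 + (7/8 + h/8) = 39/8 + h/8)
(E(13) - 47/(-77))² = ((39/8 + (⅛)*13) - 47/(-77))² = ((39/8 + 13/8) - 47*(-1/77))² = (13/2 + 47/77)² = (1095/154)² = 1199025/23716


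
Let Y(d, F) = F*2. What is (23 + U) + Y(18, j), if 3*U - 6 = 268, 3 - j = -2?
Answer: 373/3 ≈ 124.33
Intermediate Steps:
j = 5 (j = 3 - 1*(-2) = 3 + 2 = 5)
U = 274/3 (U = 2 + (1/3)*268 = 2 + 268/3 = 274/3 ≈ 91.333)
Y(d, F) = 2*F
(23 + U) + Y(18, j) = (23 + 274/3) + 2*5 = 343/3 + 10 = 373/3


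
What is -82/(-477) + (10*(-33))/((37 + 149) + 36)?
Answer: -23201/17649 ≈ -1.3146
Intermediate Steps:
-82/(-477) + (10*(-33))/((37 + 149) + 36) = -82*(-1/477) - 330/(186 + 36) = 82/477 - 330/222 = 82/477 - 330*1/222 = 82/477 - 55/37 = -23201/17649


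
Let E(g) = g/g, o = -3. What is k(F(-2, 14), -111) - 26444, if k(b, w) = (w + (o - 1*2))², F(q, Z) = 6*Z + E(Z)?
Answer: -12988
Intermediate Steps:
E(g) = 1
F(q, Z) = 1 + 6*Z (F(q, Z) = 6*Z + 1 = 1 + 6*Z)
k(b, w) = (-5 + w)² (k(b, w) = (w + (-3 - 1*2))² = (w + (-3 - 2))² = (w - 5)² = (-5 + w)²)
k(F(-2, 14), -111) - 26444 = (-5 - 111)² - 26444 = (-116)² - 26444 = 13456 - 26444 = -12988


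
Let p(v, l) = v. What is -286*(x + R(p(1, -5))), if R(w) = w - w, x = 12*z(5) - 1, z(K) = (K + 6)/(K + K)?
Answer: -17446/5 ≈ -3489.2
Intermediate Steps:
z(K) = (6 + K)/(2*K) (z(K) = (6 + K)/((2*K)) = (6 + K)*(1/(2*K)) = (6 + K)/(2*K))
x = 61/5 (x = 12*((½)*(6 + 5)/5) - 1 = 12*((½)*(⅕)*11) - 1 = 12*(11/10) - 1 = 66/5 - 1 = 61/5 ≈ 12.200)
R(w) = 0
-286*(x + R(p(1, -5))) = -286*(61/5 + 0) = -286*61/5 = -17446/5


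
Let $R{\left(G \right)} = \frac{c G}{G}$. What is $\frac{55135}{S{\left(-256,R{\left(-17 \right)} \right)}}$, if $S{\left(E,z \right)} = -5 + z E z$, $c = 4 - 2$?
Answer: $- \frac{55135}{1029} \approx -53.581$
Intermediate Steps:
$c = 2$
$R{\left(G \right)} = 2$ ($R{\left(G \right)} = \frac{2 G}{G} = 2$)
$S{\left(E,z \right)} = -5 + E z^{2}$ ($S{\left(E,z \right)} = -5 + E z z = -5 + E z^{2}$)
$\frac{55135}{S{\left(-256,R{\left(-17 \right)} \right)}} = \frac{55135}{-5 - 256 \cdot 2^{2}} = \frac{55135}{-5 - 1024} = \frac{55135}{-1029} = 55135 \left(- \frac{1}{1029}\right) = - \frac{55135}{1029}$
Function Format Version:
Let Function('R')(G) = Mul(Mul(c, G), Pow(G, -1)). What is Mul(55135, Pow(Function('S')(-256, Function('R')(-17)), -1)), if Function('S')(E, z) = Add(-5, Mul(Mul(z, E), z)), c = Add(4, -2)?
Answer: Rational(-55135, 1029) ≈ -53.581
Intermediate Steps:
c = 2
Function('R')(G) = 2 (Function('R')(G) = Mul(Mul(2, G), Pow(G, -1)) = 2)
Function('S')(E, z) = Add(-5, Mul(E, Pow(z, 2))) (Function('S')(E, z) = Add(-5, Mul(Mul(E, z), z)) = Add(-5, Mul(E, Pow(z, 2))))
Mul(55135, Pow(Function('S')(-256, Function('R')(-17)), -1)) = Mul(55135, Pow(Add(-5, Mul(-256, Pow(2, 2))), -1)) = Mul(55135, Pow(Add(-5, Mul(-256, 4)), -1)) = Mul(55135, Pow(Add(-5, -1024), -1)) = Mul(55135, Pow(-1029, -1)) = Mul(55135, Rational(-1, 1029)) = Rational(-55135, 1029)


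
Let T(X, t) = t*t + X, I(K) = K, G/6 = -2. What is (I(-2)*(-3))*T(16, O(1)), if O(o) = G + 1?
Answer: 822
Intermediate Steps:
G = -12 (G = 6*(-2) = -12)
O(o) = -11 (O(o) = -12 + 1 = -11)
T(X, t) = X + t² (T(X, t) = t² + X = X + t²)
(I(-2)*(-3))*T(16, O(1)) = (-2*(-3))*(16 + (-11)²) = 6*(16 + 121) = 6*137 = 822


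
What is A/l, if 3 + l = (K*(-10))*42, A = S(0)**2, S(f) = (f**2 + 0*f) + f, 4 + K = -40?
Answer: 0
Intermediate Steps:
K = -44 (K = -4 - 40 = -44)
S(f) = f + f**2 (S(f) = (f**2 + 0) + f = f**2 + f = f + f**2)
A = 0 (A = (0*(1 + 0))**2 = (0*1)**2 = 0**2 = 0)
l = 18477 (l = -3 - 44*(-10)*42 = -3 + 440*42 = -3 + 18480 = 18477)
A/l = 0/18477 = 0*(1/18477) = 0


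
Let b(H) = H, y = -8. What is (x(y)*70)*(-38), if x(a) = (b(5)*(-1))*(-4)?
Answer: -53200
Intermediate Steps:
x(a) = 20 (x(a) = (5*(-1))*(-4) = -5*(-4) = 20)
(x(y)*70)*(-38) = (20*70)*(-38) = 1400*(-38) = -53200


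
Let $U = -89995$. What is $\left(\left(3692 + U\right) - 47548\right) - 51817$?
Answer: $-185668$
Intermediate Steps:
$\left(\left(3692 + U\right) - 47548\right) - 51817 = \left(\left(3692 - 89995\right) - 47548\right) - 51817 = \left(-86303 - 47548\right) - 51817 = -133851 - 51817 = -185668$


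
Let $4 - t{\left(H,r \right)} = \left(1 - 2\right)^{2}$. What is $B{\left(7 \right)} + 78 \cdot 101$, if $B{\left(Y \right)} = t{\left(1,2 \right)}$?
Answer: $7881$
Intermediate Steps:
$t{\left(H,r \right)} = 3$ ($t{\left(H,r \right)} = 4 - \left(1 - 2\right)^{2} = 4 - \left(-1\right)^{2} = 4 - 1 = 3$)
$B{\left(Y \right)} = 3$
$B{\left(7 \right)} + 78 \cdot 101 = 3 + 78 \cdot 101 = 3 + 7878 = 7881$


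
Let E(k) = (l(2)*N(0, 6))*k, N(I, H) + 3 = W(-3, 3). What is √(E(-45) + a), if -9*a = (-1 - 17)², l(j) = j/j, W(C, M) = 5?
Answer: 3*I*√14 ≈ 11.225*I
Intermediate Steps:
N(I, H) = 2 (N(I, H) = -3 + 5 = 2)
l(j) = 1
E(k) = 2*k (E(k) = (1*2)*k = 2*k)
a = -36 (a = -(-1 - 17)²/9 = -⅑*(-18)² = -⅑*324 = -36)
√(E(-45) + a) = √(2*(-45) - 36) = √(-90 - 36) = √(-126) = 3*I*√14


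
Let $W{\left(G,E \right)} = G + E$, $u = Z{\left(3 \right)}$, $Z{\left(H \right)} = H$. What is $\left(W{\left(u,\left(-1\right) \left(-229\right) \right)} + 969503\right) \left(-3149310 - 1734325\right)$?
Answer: $-4735831786725$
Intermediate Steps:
$u = 3$
$W{\left(G,E \right)} = E + G$
$\left(W{\left(u,\left(-1\right) \left(-229\right) \right)} + 969503\right) \left(-3149310 - 1734325\right) = \left(\left(\left(-1\right) \left(-229\right) + 3\right) + 969503\right) \left(-3149310 - 1734325\right) = \left(\left(229 + 3\right) + 969503\right) \left(-4883635\right) = \left(232 + 969503\right) \left(-4883635\right) = 969735 \left(-4883635\right) = -4735831786725$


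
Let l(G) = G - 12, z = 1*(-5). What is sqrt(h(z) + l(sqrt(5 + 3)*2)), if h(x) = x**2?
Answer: sqrt(13 + 4*sqrt(2)) ≈ 4.3194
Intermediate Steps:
z = -5
l(G) = -12 + G
sqrt(h(z) + l(sqrt(5 + 3)*2)) = sqrt((-5)**2 + (-12 + sqrt(5 + 3)*2)) = sqrt(25 + (-12 + sqrt(8)*2)) = sqrt(25 + (-12 + (2*sqrt(2))*2)) = sqrt(25 + (-12 + 4*sqrt(2))) = sqrt(13 + 4*sqrt(2))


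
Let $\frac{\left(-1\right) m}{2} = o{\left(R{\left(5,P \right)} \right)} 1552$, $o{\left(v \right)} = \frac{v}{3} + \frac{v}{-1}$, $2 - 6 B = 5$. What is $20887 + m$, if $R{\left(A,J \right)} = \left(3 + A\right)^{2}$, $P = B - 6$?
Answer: $\frac{459973}{3} \approx 1.5332 \cdot 10^{5}$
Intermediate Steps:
$B = - \frac{1}{2}$ ($B = \frac{1}{3} - \frac{5}{6} = - \frac{1}{2} \approx -0.5$)
$P = - \frac{13}{2}$ ($P = - \frac{1}{2} - 6 = - \frac{13}{2} \approx -6.5$)
$o{\left(v \right)} = - \frac{2 v}{3}$ ($o{\left(v \right)} = v \frac{1}{3} + v \left(-1\right) = \frac{v}{3} - v = - \frac{2 v}{3}$)
$m = \frac{397312}{3}$ ($m = - 2 - \frac{2 \left(3 + 5\right)^{2}}{3} \cdot 1552 = - 2 - \frac{2 \cdot 8^{2}}{3} \cdot 1552 = - 2 \left(- \frac{2}{3}\right) 64 \cdot 1552 = - 2 \left(\left(- \frac{128}{3}\right) 1552\right) = \left(-2\right) \left(- \frac{198656}{3}\right) = \frac{397312}{3} \approx 1.3244 \cdot 10^{5}$)
$20887 + m = 20887 + \frac{397312}{3} = \frac{459973}{3}$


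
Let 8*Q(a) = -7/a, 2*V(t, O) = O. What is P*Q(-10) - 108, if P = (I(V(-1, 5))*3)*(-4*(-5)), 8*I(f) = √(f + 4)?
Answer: -108 + 21*√26/64 ≈ -106.33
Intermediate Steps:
V(t, O) = O/2
Q(a) = -7/(8*a) (Q(a) = (-7/a)/8 = -7/(8*a))
I(f) = √(4 + f)/8 (I(f) = √(f + 4)/8 = √(4 + f)/8)
P = 15*√26/4 (P = ((√(4 + (½)*5)/8)*3)*(-4*(-5)) = ((√(4 + 5/2)/8)*3)*20 = ((√(13/2)/8)*3)*20 = (((√26/2)/8)*3)*20 = ((√26/16)*3)*20 = (3*√26/16)*20 = 15*√26/4 ≈ 19.121)
P*Q(-10) - 108 = (15*√26/4)*(-7/8/(-10)) - 108 = (15*√26/4)*(-7/8*(-⅒)) - 108 = (15*√26/4)*(7/80) - 108 = 21*√26/64 - 108 = -108 + 21*√26/64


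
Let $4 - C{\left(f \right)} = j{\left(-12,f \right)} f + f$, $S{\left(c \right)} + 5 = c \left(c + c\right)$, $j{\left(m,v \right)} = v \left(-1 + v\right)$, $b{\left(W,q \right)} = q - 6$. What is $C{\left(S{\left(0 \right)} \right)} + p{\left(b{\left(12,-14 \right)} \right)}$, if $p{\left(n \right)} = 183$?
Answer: $342$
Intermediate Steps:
$b{\left(W,q \right)} = -6 + q$ ($b{\left(W,q \right)} = q - 6 = -6 + q$)
$S{\left(c \right)} = -5 + 2 c^{2}$ ($S{\left(c \right)} = -5 + c \left(c + c\right) = -5 + c 2 c = -5 + 2 c^{2}$)
$C{\left(f \right)} = 4 - f - f^{2} \left(-1 + f\right)$ ($C{\left(f \right)} = 4 - \left(f \left(-1 + f\right) f + f\right) = 4 - \left(f^{2} \left(-1 + f\right) + f\right) = 4 - \left(f + f^{2} \left(-1 + f\right)\right) = 4 - f - f^{2} \left(-1 + f\right)$)
$C{\left(S{\left(0 \right)} \right)} + p{\left(b{\left(12,-14 \right)} \right)} = \left(4 - \left(-5 + 2 \cdot 0^{2}\right) + \left(-5 + 2 \cdot 0^{2}\right)^{2} \left(1 - \left(-5 + 2 \cdot 0^{2}\right)\right)\right) + 183 = \left(4 - \left(-5 + 2 \cdot 0\right) + \left(-5 + 2 \cdot 0\right)^{2} \left(1 - \left(-5 + 2 \cdot 0\right)\right)\right) + 183 = \left(4 - \left(-5 + 0\right) + \left(-5 + 0\right)^{2} \left(1 - \left(-5 + 0\right)\right)\right) + 183 = \left(4 - -5 + \left(-5\right)^{2} \left(1 - -5\right)\right) + 183 = \left(4 + 5 + 25 \left(1 + 5\right)\right) + 183 = \left(4 + 5 + 25 \cdot 6\right) + 183 = \left(4 + 5 + 150\right) + 183 = 159 + 183 = 342$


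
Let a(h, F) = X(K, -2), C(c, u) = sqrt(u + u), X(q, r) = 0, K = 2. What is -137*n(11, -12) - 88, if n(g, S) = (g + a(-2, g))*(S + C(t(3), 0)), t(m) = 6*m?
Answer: 17996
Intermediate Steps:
C(c, u) = sqrt(2)*sqrt(u) (C(c, u) = sqrt(2*u) = sqrt(2)*sqrt(u))
a(h, F) = 0
n(g, S) = S*g (n(g, S) = (g + 0)*(S + sqrt(2)*sqrt(0)) = g*(S + sqrt(2)*0) = g*(S + 0) = g*S = S*g)
-137*n(11, -12) - 88 = -(-1644)*11 - 88 = -137*(-132) - 88 = 18084 - 88 = 17996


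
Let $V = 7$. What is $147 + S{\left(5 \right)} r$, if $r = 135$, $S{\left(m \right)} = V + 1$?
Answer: $1227$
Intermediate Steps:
$S{\left(m \right)} = 8$ ($S{\left(m \right)} = 7 + 1 = 8$)
$147 + S{\left(5 \right)} r = 147 + 8 \cdot 135 = 147 + 1080 = 1227$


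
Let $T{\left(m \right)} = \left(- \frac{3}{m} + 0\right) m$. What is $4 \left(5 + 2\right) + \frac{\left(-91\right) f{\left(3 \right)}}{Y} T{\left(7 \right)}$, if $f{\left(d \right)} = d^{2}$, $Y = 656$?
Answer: $\frac{20825}{656} \approx 31.745$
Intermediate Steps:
$T{\left(m \right)} = -3$ ($T{\left(m \right)} = - \frac{3}{m} m = -3$)
$4 \left(5 + 2\right) + \frac{\left(-91\right) f{\left(3 \right)}}{Y} T{\left(7 \right)} = 4 \left(5 + 2\right) + \frac{\left(-91\right) 3^{2}}{656} \left(-3\right) = 4 \cdot 7 + \left(-91\right) 9 \cdot \frac{1}{656} \left(-3\right) = 28 + \left(-819\right) \frac{1}{656} \left(-3\right) = 28 - - \frac{2457}{656} = 28 + \frac{2457}{656} = \frac{20825}{656}$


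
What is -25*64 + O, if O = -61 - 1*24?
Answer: -1685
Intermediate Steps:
O = -85 (O = -61 - 24 = -85)
-25*64 + O = -25*64 - 85 = -1600 - 85 = -1685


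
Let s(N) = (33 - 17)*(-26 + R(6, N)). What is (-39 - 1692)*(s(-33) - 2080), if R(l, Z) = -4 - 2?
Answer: 4486752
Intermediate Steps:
R(l, Z) = -6
s(N) = -512 (s(N) = (33 - 17)*(-26 - 6) = 16*(-32) = -512)
(-39 - 1692)*(s(-33) - 2080) = (-39 - 1692)*(-512 - 2080) = -1731*(-2592) = 4486752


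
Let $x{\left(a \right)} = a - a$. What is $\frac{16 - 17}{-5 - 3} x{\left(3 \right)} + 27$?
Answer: $27$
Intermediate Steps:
$x{\left(a \right)} = 0$
$\frac{16 - 17}{-5 - 3} x{\left(3 \right)} + 27 = \frac{16 - 17}{-5 - 3} \cdot 0 + 27 = - \frac{1}{-8} \cdot 0 + 27 = \left(-1\right) \left(- \frac{1}{8}\right) 0 + 27 = \frac{1}{8} \cdot 0 + 27 = 0 + 27 = 27$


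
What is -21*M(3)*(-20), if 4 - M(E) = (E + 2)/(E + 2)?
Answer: 1260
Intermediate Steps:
M(E) = 3 (M(E) = 4 - (E + 2)/(E + 2) = 4 - (2 + E)/(2 + E) = 4 - 1*1 = 4 - 1 = 3)
-21*M(3)*(-20) = -21*3*(-20) = -63*(-20) = 1260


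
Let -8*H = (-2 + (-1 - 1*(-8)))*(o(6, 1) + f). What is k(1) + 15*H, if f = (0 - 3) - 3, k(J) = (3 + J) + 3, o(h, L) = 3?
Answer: 281/8 ≈ 35.125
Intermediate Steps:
k(J) = 6 + J
f = -6 (f = -3 - 3 = -6)
H = 15/8 (H = -(-2 + (-1 - 1*(-8)))*(3 - 6)/8 = -(-2 + (-1 + 8))*(-3)/8 = -(-2 + 7)*(-3)/8 = -5*(-3)/8 = -1/8*(-15) = 15/8 ≈ 1.8750)
k(1) + 15*H = (6 + 1) + 15*(15/8) = 7 + 225/8 = 281/8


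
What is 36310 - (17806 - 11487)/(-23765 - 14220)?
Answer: 19425939/535 ≈ 36310.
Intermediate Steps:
36310 - (17806 - 11487)/(-23765 - 14220) = 36310 - 6319/(-37985) = 36310 - 6319*(-1)/37985 = 36310 - 1*(-89/535) = 36310 + 89/535 = 19425939/535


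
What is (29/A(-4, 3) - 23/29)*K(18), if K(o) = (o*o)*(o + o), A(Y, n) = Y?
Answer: -2720628/29 ≈ -93815.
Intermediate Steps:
K(o) = 2*o³ (K(o) = o²*(2*o) = 2*o³)
(29/A(-4, 3) - 23/29)*K(18) = (29/(-4) - 23/29)*(2*18³) = (29*(-¼) - 23*1/29)*(2*5832) = (-29/4 - 23/29)*11664 = -933/116*11664 = -2720628/29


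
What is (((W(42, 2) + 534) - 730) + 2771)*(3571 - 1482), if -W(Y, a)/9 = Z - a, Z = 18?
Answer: 5078359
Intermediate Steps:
W(Y, a) = -162 + 9*a (W(Y, a) = -9*(18 - a) = -162 + 9*a)
(((W(42, 2) + 534) - 730) + 2771)*(3571 - 1482) = ((((-162 + 9*2) + 534) - 730) + 2771)*(3571 - 1482) = ((((-162 + 18) + 534) - 730) + 2771)*2089 = (((-144 + 534) - 730) + 2771)*2089 = ((390 - 730) + 2771)*2089 = (-340 + 2771)*2089 = 2431*2089 = 5078359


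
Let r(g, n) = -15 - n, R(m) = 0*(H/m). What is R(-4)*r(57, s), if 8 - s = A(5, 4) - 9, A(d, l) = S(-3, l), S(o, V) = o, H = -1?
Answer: 0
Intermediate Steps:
A(d, l) = -3
R(m) = 0 (R(m) = 0*(-1/m) = 0)
s = 20 (s = 8 - (-3 - 9) = 8 - 1*(-12) = 8 + 12 = 20)
R(-4)*r(57, s) = 0*(-15 - 1*20) = 0*(-15 - 20) = 0*(-35) = 0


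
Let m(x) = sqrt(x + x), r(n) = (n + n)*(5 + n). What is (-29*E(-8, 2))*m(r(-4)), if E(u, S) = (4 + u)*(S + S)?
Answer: 1856*I ≈ 1856.0*I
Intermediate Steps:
E(u, S) = 2*S*(4 + u) (E(u, S) = (4 + u)*(2*S) = 2*S*(4 + u))
r(n) = 2*n*(5 + n) (r(n) = (2*n)*(5 + n) = 2*n*(5 + n))
m(x) = sqrt(2)*sqrt(x) (m(x) = sqrt(2*x) = sqrt(2)*sqrt(x))
(-29*E(-8, 2))*m(r(-4)) = (-58*2*(4 - 8))*(sqrt(2)*sqrt(2*(-4)*(5 - 4))) = (-58*2*(-4))*(sqrt(2)*sqrt(2*(-4)*1)) = (-29*(-16))*(sqrt(2)*sqrt(-8)) = 464*(sqrt(2)*(2*I*sqrt(2))) = 464*(4*I) = 1856*I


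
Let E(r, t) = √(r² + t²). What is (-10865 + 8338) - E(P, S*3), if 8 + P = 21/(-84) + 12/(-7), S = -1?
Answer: -2527 - 3*√9433/28 ≈ -2537.4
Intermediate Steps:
P = -279/28 (P = -8 + (21/(-84) + 12/(-7)) = -8 + (21*(-1/84) + 12*(-⅐)) = -8 + (-¼ - 12/7) = -8 - 55/28 = -279/28 ≈ -9.9643)
(-10865 + 8338) - E(P, S*3) = (-10865 + 8338) - √((-279/28)² + (-1*3)²) = -2527 - √(77841/784 + (-3)²) = -2527 - √(77841/784 + 9) = -2527 - √(84897/784) = -2527 - 3*√9433/28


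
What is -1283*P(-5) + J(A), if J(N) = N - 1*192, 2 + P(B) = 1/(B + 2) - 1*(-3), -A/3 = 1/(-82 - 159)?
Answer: -757213/723 ≈ -1047.3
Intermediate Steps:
A = 3/241 (A = -3/(-82 - 159) = -3/(-241) = -3*(-1/241) = 3/241 ≈ 0.012448)
P(B) = 1 + 1/(2 + B) (P(B) = -2 + (1/(B + 2) - 1*(-3)) = -2 + (1/(2 + B) + 3) = -2 + (3 + 1/(2 + B)) = 1 + 1/(2 + B))
J(N) = -192 + N (J(N) = N - 192 = -192 + N)
-1283*P(-5) + J(A) = -1283*(3 - 5)/(2 - 5) + (-192 + 3/241) = -1283*(-2)/(-3) - 46269/241 = -(-1283)*(-2)/3 - 46269/241 = -1283*2/3 - 46269/241 = -2566/3 - 46269/241 = -757213/723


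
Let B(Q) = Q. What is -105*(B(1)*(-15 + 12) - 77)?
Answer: 8400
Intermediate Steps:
-105*(B(1)*(-15 + 12) - 77) = -105*(1*(-15 + 12) - 77) = -105*(1*(-3) - 77) = -105*(-3 - 77) = -105*(-80) = 8400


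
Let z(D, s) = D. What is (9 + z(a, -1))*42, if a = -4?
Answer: 210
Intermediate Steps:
(9 + z(a, -1))*42 = (9 - 4)*42 = 5*42 = 210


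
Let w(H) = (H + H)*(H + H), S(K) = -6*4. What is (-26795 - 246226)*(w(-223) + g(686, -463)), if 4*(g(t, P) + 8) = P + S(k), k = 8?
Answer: -217091283045/4 ≈ -5.4273e+10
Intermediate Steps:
S(K) = -24
w(H) = 4*H² (w(H) = (2*H)*(2*H) = 4*H²)
g(t, P) = -14 + P/4 (g(t, P) = -8 + (P - 24)/4 = -8 + (-24 + P)/4 = -8 + (-6 + P/4) = -14 + P/4)
(-26795 - 246226)*(w(-223) + g(686, -463)) = (-26795 - 246226)*(4*(-223)² + (-14 + (¼)*(-463))) = -273021*(4*49729 + (-14 - 463/4)) = -273021*(198916 - 519/4) = -273021*795145/4 = -217091283045/4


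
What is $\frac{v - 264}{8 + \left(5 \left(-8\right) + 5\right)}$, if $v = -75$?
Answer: $\frac{113}{9} \approx 12.556$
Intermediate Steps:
$\frac{v - 264}{8 + \left(5 \left(-8\right) + 5\right)} = \frac{-75 - 264}{8 + \left(5 \left(-8\right) + 5\right)} = - \frac{339}{8 + \left(-40 + 5\right)} = - \frac{339}{8 - 35} = - \frac{339}{-27} = \left(-339\right) \left(- \frac{1}{27}\right) = \frac{113}{9}$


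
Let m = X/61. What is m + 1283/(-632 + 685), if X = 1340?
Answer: 149283/3233 ≈ 46.175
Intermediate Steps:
m = 1340/61 ≈ 21.967
m + 1283/(-632 + 685) = 1340/61 + 1283/(-632 + 685) = 1340/61 + 1283/53 = 149283/3233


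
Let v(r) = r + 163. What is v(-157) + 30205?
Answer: 30211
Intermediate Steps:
v(r) = 163 + r
v(-157) + 30205 = (163 - 157) + 30205 = 6 + 30205 = 30211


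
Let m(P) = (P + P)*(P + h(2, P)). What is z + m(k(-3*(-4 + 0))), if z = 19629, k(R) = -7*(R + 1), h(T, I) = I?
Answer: 52753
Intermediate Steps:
k(R) = -7 - 7*R (k(R) = -7*(1 + R) = -7 - 7*R)
m(P) = 4*P² (m(P) = (P + P)*(P + P) = (2*P)*(2*P) = 4*P²)
z + m(k(-3*(-4 + 0))) = 19629 + 4*(-7 - (-21)*(-4 + 0))² = 19629 + 4*(-7 - (-21)*(-4))² = 19629 + 4*(-7 - 7*12)² = 19629 + 4*(-7 - 84)² = 19629 + 4*(-91)² = 19629 + 4*8281 = 19629 + 33124 = 52753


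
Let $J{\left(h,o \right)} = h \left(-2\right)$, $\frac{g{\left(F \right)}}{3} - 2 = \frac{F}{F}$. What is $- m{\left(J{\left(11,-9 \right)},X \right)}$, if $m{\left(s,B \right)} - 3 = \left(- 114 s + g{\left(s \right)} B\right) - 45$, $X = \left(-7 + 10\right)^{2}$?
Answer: $-2547$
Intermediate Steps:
$g{\left(F \right)} = 9$ ($g{\left(F \right)} = 6 + 3 \frac{F}{F} = 6 + 3 \cdot 1 = 6 + 3 = 9$)
$J{\left(h,o \right)} = - 2 h$
$X = 9$ ($X = 3^{2} = 9$)
$m{\left(s,B \right)} = -42 - 114 s + 9 B$ ($m{\left(s,B \right)} = 3 - \left(45 - 9 B + 114 s\right) = -42 - 114 s + 9 B$)
$- m{\left(J{\left(11,-9 \right)},X \right)} = - (-42 - 114 \left(\left(-2\right) 11\right) + 9 \cdot 9) = - (-42 - -2508 + 81) = - (-42 + 2508 + 81) = \left(-1\right) 2547 = -2547$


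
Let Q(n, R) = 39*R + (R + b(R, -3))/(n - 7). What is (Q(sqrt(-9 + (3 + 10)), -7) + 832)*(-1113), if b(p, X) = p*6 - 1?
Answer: -633297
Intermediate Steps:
b(p, X) = -1 + 6*p (b(p, X) = 6*p - 1 = -1 + 6*p)
Q(n, R) = 39*R + (-1 + 7*R)/(-7 + n) (Q(n, R) = 39*R + (R + (-1 + 6*R))/(n - 7) = 39*R + (-1 + 7*R)/(-7 + n))
(Q(sqrt(-9 + (3 + 10)), -7) + 832)*(-1113) = ((-1 - 266*(-7) + 39*(-7)*sqrt(-9 + (3 + 10)))/(-7 + sqrt(-9 + (3 + 10))) + 832)*(-1113) = ((-1 + 1862 + 39*(-7)*sqrt(-9 + 13))/(-7 + sqrt(-9 + 13)) + 832)*(-1113) = ((-1 + 1862 + 39*(-7)*sqrt(4))/(-7 + sqrt(4)) + 832)*(-1113) = ((-1 + 1862 + 39*(-7)*2)/(-7 + 2) + 832)*(-1113) = ((-1 + 1862 - 546)/(-5) + 832)*(-1113) = (-1/5*1315 + 832)*(-1113) = (-263 + 832)*(-1113) = 569*(-1113) = -633297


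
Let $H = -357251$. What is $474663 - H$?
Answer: $831914$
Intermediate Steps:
$474663 - H = 474663 - -357251 = 474663 + 357251 = 831914$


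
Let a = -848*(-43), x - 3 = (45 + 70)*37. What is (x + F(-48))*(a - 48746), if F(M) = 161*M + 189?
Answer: 40297242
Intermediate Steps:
F(M) = 189 + 161*M
x = 4258 (x = 3 + (45 + 70)*37 = 3 + 115*37 = 3 + 4255 = 4258)
a = 36464
(x + F(-48))*(a - 48746) = (4258 + (189 + 161*(-48)))*(36464 - 48746) = (4258 + (189 - 7728))*(-12282) = (4258 - 7539)*(-12282) = -3281*(-12282) = 40297242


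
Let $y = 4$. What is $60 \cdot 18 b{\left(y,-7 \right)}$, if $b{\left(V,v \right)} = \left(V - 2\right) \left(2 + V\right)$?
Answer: $12960$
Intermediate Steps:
$b{\left(V,v \right)} = \left(-2 + V\right) \left(2 + V\right)$
$60 \cdot 18 b{\left(y,-7 \right)} = 60 \cdot 18 \left(-4 + 4^{2}\right) = 1080 \left(-4 + 16\right) = 1080 \cdot 12 = 12960$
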